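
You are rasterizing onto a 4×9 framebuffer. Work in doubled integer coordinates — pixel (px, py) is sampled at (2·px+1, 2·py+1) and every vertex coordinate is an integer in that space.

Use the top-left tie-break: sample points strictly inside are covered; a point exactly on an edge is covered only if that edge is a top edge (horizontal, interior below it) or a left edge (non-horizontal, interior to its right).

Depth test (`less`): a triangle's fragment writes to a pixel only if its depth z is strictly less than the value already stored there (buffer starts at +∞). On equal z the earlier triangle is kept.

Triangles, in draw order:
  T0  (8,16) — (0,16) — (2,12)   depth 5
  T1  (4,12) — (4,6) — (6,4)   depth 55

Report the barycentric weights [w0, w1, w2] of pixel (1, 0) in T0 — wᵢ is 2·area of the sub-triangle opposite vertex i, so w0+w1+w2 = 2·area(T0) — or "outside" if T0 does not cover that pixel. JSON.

T0:
  2·area = 32
  edge (8, 16)→(0, 16): d=(-8,0) right/bottom  bias=-1
  edge (0, 16)→(2, 12): d=(2,-4) top-left  bias=+0
  edge (2, 12)→(8, 16): d=(6,4) right/bottom  bias=-1
    (1,6)@(3, 13): e=[24,6,2] → #
    (2,6)@(5, 13): e=[24,14,-6] → ·
    (0,7)@(1, 15): e=[8,2,22] → #
    (2,7)@(5, 15): e=[8,18,6] → #
    (3,7)@(7, 15): e=[8,26,-2] → ·
    (0,8)@(1, 17): e=[-8,6,34] → ·
    (1,8)@(3, 17): e=[-8,14,26] → ·
    (2,8)@(5, 17): e=[-8,22,18] → ·
  covered (4 px):
    · · · ·
    · · · ·
    · · · ·
    · · · ·
    · · · ·
    · · · ·
    · # · ·
    # # # ·
    · · · ·
T1:
  2·area = 12
  edge (4, 12)→(4, 6): d=(0,-6) top-left  bias=+0
  edge (4, 6)→(6, 4): d=(2,-2) top-left  bias=+0
  edge (6, 4)→(4, 12): d=(-2,8) right/bottom  bias=-1
    (3,1)@(7, 3): e=[18,0,-6] → ·  [on edge]
    (2,2)@(5, 5): e=[6,0,6] → #  [on edge]
    (3,2)@(7, 5): e=[18,4,-10] → ·
    (1,3)@(3, 7): e=[-6,0,18] → ·  [on edge]
    (2,3)@(5, 7): e=[6,4,2] → #
    (3,3)@(7, 7): e=[18,8,-14] → ·
    (0,4)@(1, 9): e=[-18,0,30] → ·  [on edge]
    (2,4)@(5, 9): e=[6,8,-2] → ·
  covered (2 px):
    · · · ·
    · · · ·
    · · # ·
    · · # ·
    · · · ·
    · · · ·
    · · · ·
    · · · ·
    · · · ·

Result: "outside"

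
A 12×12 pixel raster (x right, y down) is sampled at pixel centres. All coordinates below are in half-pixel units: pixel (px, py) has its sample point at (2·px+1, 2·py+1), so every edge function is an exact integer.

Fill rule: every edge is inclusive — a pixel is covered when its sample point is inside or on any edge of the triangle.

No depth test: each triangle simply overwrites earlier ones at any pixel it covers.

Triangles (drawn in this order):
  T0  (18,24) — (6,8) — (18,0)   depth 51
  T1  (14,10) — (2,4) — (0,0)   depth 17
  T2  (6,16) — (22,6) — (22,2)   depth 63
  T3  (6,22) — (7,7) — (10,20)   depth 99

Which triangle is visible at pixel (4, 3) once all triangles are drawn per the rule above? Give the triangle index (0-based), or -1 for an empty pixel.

T0:
  2·area = 288
  edge (18, 24)→(6, 8): d=(-12,-16) inclusive
  edge (6, 8)→(18, 0): d=(12,-8) inclusive
  edge (18, 0)→(18, 24): d=(0,24) inclusive
    (8,0)@(17, 1): e=[260,4,24] → X
    (9,0)@(19, 1): e=[292,20,-24] → .
    (7,1)@(15, 3): e=[204,12,72] → X
    (9,1)@(19, 3): e=[268,44,-24] → .
    (5,2)@(11, 5): e=[116,4,168] → X
    (6,2)@(13, 5): e=[148,20,120] → X
    (9,2)@(19, 5): e=[244,68,-24] → .
    (4,3)@(9, 7): e=[60,12,216] → X
    (9,3)@(19, 7): e=[220,92,-24] → .
    (3,4)@(7, 9): e=[4,20,264] → X
    (9,4)@(19, 9): e=[196,116,-24] → .
    (3,5)@(7, 11): e=[-20,44,264] → .
  covered (36 px):
    . . . . . . . . X . . .
    . . . . . . . X X . . .
    . . . . . X X X X . . .
    . . . . X X X X X . . .
    . . . X X X X X X . . .
    . . . . X X X X X . . .
    . . . . . X X X X . . .
    . . . . . . X X X . . .
    . . . . . . X X X . . .
    . . . . . . . X X . . .
    . . . . . . . . X . . .
    . . . . . . . . . . . .
T1:
  2·area = 36
  edge (14, 10)→(2, 4): d=(-12,-6) inclusive
  edge (2, 4)→(0, 0): d=(-2,-4) inclusive
  edge (0, 0)→(14, 10): d=(14,10) inclusive
    (0,0)@(1, 1): e=[30,2,4] → X
    (1,0)@(3, 1): e=[42,10,-16] → .
    (0,1)@(1, 3): e=[6,-2,32] → .
    (1,1)@(3, 3): e=[18,6,12] → X
    (2,1)@(5, 3): e=[30,14,-8] → .
    (1,2)@(3, 5): e=[-6,2,40] → .
    (2,2)@(5, 5): e=[6,10,20] → X
    (3,2)@(7, 5): e=[18,18,0] → X  [on edge]
    (4,2)@(9, 5): e=[30,26,-20] → .
    (2,3)@(5, 7): e=[-18,6,48] → .
    (3,3)@(7, 7): e=[-6,14,28] → .
    (4,3)@(9, 7): e=[6,22,8] → X
    (10,7)@(21, 15): e=[-18,54,0] → .  [on edge]
  covered (5 px):
    X . . . . . . . . . . .
    . X . . . . . . . . . .
    . . X X . . . . . . . .
    . . . . X . . . . . . .
    . . . . . . . . . . . .
    . . . . . . . . . . . .
    . . . . . . . . . . . .
    . . . . . . . . . . . .
    . . . . . . . . . . . .
    . . . . . . . . . . . .
    . . . . . . . . . . . .
    . . . . . . . . . . . .
T2:
  2·area = 64  (B↔C swapped to make it positive)
  edge (6, 16)→(22, 2): d=(16,-14) inclusive
  edge (22, 2)→(22, 6): d=(0,4) inclusive
  edge (22, 6)→(6, 16): d=(-16,10) inclusive
    (10,1)@(21, 3): e=[2,4,58] → X
    (11,1)@(23, 3): e=[30,-4,38] → .
    (9,2)@(19, 5): e=[6,12,46] → X
    (11,2)@(23, 5): e=[62,-4,6] → .
    (8,3)@(17, 7): e=[10,20,34] → X
    (10,3)@(21, 7): e=[66,4,-6] → .
    (7,4)@(15, 9): e=[14,28,22] → X
    (9,4)@(19, 9): e=[70,12,-18] → .
    (6,5)@(13, 11): e=[18,36,10] → X
    (7,5)@(15, 11): e=[46,28,-10] → .
    (8,5)@(17, 11): e=[74,20,-30] → .
    (6,6)@(13, 13): e=[50,36,-22] → .
  covered (8 px):
    . . . . . . . . . . . .
    . . . . . . . . . . X .
    . . . . . . . . . X X .
    . . . . . . . . X X . .
    . . . . . . . X X . . .
    . . . . . . X . . . . .
    . . . . . . . . . . . .
    . . . . . . . . . . . .
    . . . . . . . . . . . .
    . . . . . . . . . . . .
    . . . . . . . . . . . .
    . . . . . . . . . . . .
T3:
  2·area = 58
  edge (6, 22)→(7, 7): d=(1,-15) inclusive
  edge (7, 7)→(10, 20): d=(3,13) inclusive
  edge (10, 20)→(6, 22): d=(-4,2) inclusive
    (3,3)@(7, 7): e=[0,0,58] → X  [on edge]
    (4,3)@(9, 7): e=[30,-26,54] → .
    (3,4)@(7, 9): e=[2,6,50] → X
    (4,4)@(9, 9): e=[32,-20,46] → .
    (3,5)@(7, 11): e=[4,12,42] → X
    (4,5)@(9, 11): e=[34,-14,38] → .
    (3,6)@(7, 13): e=[6,18,34] → X
    (4,6)@(9, 13): e=[36,-8,30] → .
    (3,7)@(7, 15): e=[8,24,26] → X
    (4,7)@(9, 15): e=[38,-2,22] → .
    (3,8)@(7, 17): e=[10,30,18] → X
    (4,8)@(9, 17): e=[40,4,14] → X
  covered (10 px):
    . . . . . . . . . . . .
    . . . . . . . . . . . .
    . . . . . . . . . . . .
    . . . X . . . . . . . .
    . . . X . . . . . . . .
    . . . X . . . . . . . .
    . . . X . . . . . . . .
    . . . X . . . . . . . .
    . . . X X . . . . . . .
    . . . X X . . . . . . .
    . . . X . . . . . . . .
    . . . . . . . . . . . .

Z-buffer (winner per pixel, '.' = empty):
  1 . . . . . . . 0 . . .
  . 1 . . . . . 0 0 . 2 .
  . . 1 1 . 0 0 0 0 2 2 .
  . . . 3 1 0 0 0 2 2 . .
  . . . 3 0 0 0 2 2 . . .
  . . . 3 0 0 2 0 0 . . .
  . . . 3 . 0 0 0 0 . . .
  . . . 3 . . 0 0 0 . . .
  . . . 3 3 . 0 0 0 . . .
  . . . 3 3 . . 0 0 . . .
  . . . 3 . . . . 0 . . .
  . . . . . . . . . . . .

Result: 1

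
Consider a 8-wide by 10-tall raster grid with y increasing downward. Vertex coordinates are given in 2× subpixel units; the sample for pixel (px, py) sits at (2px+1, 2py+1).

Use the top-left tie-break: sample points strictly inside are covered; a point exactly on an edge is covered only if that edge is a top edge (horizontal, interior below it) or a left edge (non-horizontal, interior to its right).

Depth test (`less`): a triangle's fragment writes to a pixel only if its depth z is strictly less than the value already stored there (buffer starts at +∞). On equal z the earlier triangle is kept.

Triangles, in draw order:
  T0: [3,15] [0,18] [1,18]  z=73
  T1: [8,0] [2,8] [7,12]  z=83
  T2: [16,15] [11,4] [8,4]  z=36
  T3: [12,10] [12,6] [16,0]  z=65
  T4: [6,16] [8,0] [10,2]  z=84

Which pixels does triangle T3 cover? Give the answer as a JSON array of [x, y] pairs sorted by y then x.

T0:
  2·area = 3  (B↔C swapped to make it positive)
  edge (3, 15)→(1, 18): d=(-2,3) right/bottom  bias=-1
  edge (1, 18)→(0, 18): d=(-1,0) right/bottom  bias=-1
  edge (0, 18)→(3, 15): d=(3,-3) top-left  bias=+0
    (5,1)@(11, 3): e=[0,15,-12] → .  [on edge]
    (7,1)@(15, 3): e=[-12,15,0] → .  [on edge]
    (6,2)@(13, 5): e=[-10,13,0] → .  [on edge]
    (5,3)@(11, 7): e=[-8,11,0] → .  [on edge]
    (3,4)@(7, 9): e=[0,9,-6] → .  [on edge]
    (4,4)@(9, 9): e=[-6,9,0] → .  [on edge]
    (3,5)@(7, 11): e=[-4,7,0] → .  [on edge]
    (2,6)@(5, 13): e=[-2,5,0] → .  [on edge]
    (1,7)@(3, 15): e=[0,3,0] → .  [on edge]
    (0,8)@(1, 17): e=[2,1,0] → X  [on edge]
    (1,8)@(3, 17): e=[-4,1,6] → .
    (0,9)@(1, 19): e=[-2,-1,6] → .
  covered (1 px):
    . . . . . . . .
    . . . . . . . .
    . . . . . . . .
    . . . . . . . .
    . . . . . . . .
    . . . . . . . .
    . . . . . . . .
    . . . . . . . .
    X . . . . . . .
    . . . . . . . .
T1:
  2·area = 64  (B↔C swapped to make it positive)
  edge (8, 0)→(7, 12): d=(-1,12) right/bottom  bias=-1
  edge (7, 12)→(2, 8): d=(-5,-4) top-left  bias=+0
  edge (2, 8)→(8, 0): d=(6,-8) top-left  bias=+0
    (3,1)@(7, 3): e=[9,45,10] → X
    (4,1)@(9, 3): e=[-15,53,26] → .
    (2,2)@(5, 5): e=[31,27,6] → X
    (4,2)@(9, 5): e=[-17,43,38] → .
    (1,3)@(3, 7): e=[53,9,2] → X
    (4,3)@(9, 7): e=[-19,33,50] → .
    (1,4)@(3, 9): e=[51,-1,14] → .
    (2,4)@(5, 9): e=[27,7,30] → X
    (4,4)@(9, 9): e=[-21,23,62] → .
    (2,5)@(5, 11): e=[25,-3,42] → .
    (3,5)@(7, 11): e=[1,5,58] → X
    (4,5)@(9, 11): e=[-23,13,74] → .
  covered (9 px):
    . . . . . . . .
    . . . X . . . .
    . . X X . . . .
    . X X X . . . .
    . . X X . . . .
    . . . X . . . .
    . . . . . . . .
    . . . . . . . .
    . . . . . . . .
    . . . . . . . .
T2:
  2·area = 33  (B↔C swapped to make it positive)
  edge (16, 15)→(8, 4): d=(-8,-11) top-left  bias=+0
  edge (8, 4)→(11, 4): d=(3,0) top-left  bias=+0
  edge (11, 4)→(16, 15): d=(5,11) right/bottom  bias=-1
    (4,2)@(9, 5): e=[3,3,27] → X
    (5,2)@(11, 5): e=[25,3,5] → X
    (6,2)@(13, 5): e=[47,3,-17] → .
    (4,3)@(9, 7): e=[-13,9,37] → .
    (5,3)@(11, 7): e=[9,9,15] → X
    (6,3)@(13, 7): e=[31,9,-7] → .
    (5,4)@(11, 9): e=[-7,15,25] → .
    (6,4)@(13, 9): e=[15,15,3] → X
    (7,4)@(15, 9): e=[37,15,-19] → .
    (6,5)@(13, 11): e=[-1,21,13] → .
    (7,6)@(15, 13): e=[5,27,1] → X
    (7,7)@(15, 15): e=[-11,33,11] → .
  covered (5 px):
    . . . . . . . .
    . . . . . . . .
    . . . . X X . .
    . . . . . X . .
    . . . . . . X .
    . . . . . . . .
    . . . . . . . X
    . . . . . . . .
    . . . . . . . .
    . . . . . . . .
T3:
  2·area = 16
  edge (12, 10)→(12, 6): d=(0,-4) top-left  bias=+0
  edge (12, 6)→(16, 0): d=(4,-6) top-left  bias=+0
  edge (16, 0)→(12, 10): d=(-4,10) right/bottom  bias=-1
    (6,2)@(13, 5): e=[4,2,10] → X
    (7,2)@(15, 5): e=[12,14,-10] → .
    (6,3)@(13, 7): e=[4,10,2] → X
    (7,3)@(15, 7): e=[12,22,-18] → .
    (6,4)@(13, 9): e=[4,18,-6] → .
  covered (2 px):
    . . . . . . . .
    . . . . . . . .
    . . . . . . X .
    . . . . . . X .
    . . . . . . . .
    . . . . . . . .
    . . . . . . . .
    . . . . . . . .
    . . . . . . . .
    . . . . . . . .
T4:
  2·area = 36
  edge (6, 16)→(8, 0): d=(2,-16) top-left  bias=+0
  edge (8, 0)→(10, 2): d=(2,2) right/bottom  bias=-1
  edge (10, 2)→(6, 16): d=(-4,14) right/bottom  bias=-1
    (4,0)@(9, 1): e=[18,0,18] → .  [on edge]
    (4,1)@(9, 3): e=[22,4,10] → X
    (5,1)@(11, 3): e=[54,0,-18] → .  [on edge]
    (4,2)@(9, 5): e=[26,8,2] → X
    (5,2)@(11, 5): e=[58,4,-26] → .
    (6,2)@(13, 5): e=[90,0,-54] → .  [on edge]
    (4,3)@(9, 7): e=[30,12,-6] → .
    (7,3)@(15, 7): e=[126,0,-90] → .  [on edge]
    (3,4)@(7, 9): e=[2,20,14] → X
    (4,4)@(9, 9): e=[34,16,-14] → .
    (3,5)@(7, 11): e=[6,24,6] → X
    (4,5)@(9, 11): e=[38,20,-22] → .
  covered (4 px):
    . . . . . . . .
    . . . . X . . .
    . . . . X . . .
    . . . . . . . .
    . . . X . . . .
    . . . X . . . .
    . . . . . . . .
    . . . . . . . .
    . . . . . . . .
    . . . . . . . .

Answer: [[6,2],[6,3]]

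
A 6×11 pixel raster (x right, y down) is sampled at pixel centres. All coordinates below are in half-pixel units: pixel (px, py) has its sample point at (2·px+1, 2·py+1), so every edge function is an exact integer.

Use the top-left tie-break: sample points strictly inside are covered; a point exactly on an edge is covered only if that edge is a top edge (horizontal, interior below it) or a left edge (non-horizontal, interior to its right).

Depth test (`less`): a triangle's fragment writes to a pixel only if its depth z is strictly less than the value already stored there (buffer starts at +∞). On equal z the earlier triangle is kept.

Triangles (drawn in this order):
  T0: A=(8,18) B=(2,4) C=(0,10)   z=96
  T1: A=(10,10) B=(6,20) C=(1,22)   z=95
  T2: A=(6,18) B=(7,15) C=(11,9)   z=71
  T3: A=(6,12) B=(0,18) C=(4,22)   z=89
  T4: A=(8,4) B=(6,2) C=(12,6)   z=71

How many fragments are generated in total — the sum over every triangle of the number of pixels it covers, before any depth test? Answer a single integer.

T0:
  2·area = 64  (B↔C swapped to make it positive)
  edge (8, 18)→(0, 10): d=(-8,-8) top-left  bias=+0
  edge (0, 10)→(2, 4): d=(2,-6) top-left  bias=+0
  edge (2, 4)→(8, 18): d=(6,14) right/bottom  bias=-1
    (1,0)@(3, 1): e=[96,0,-32] → ·  [on edge]
    (0,3)@(1, 7): e=[32,0,32] → #  [on edge]
    (1,3)@(3, 7): e=[48,12,4] → #
    (2,3)@(5, 7): e=[64,24,-24] → ·
    (0,4)@(1, 9): e=[16,4,44] → #
    (2,4)@(5, 9): e=[48,28,-12] → ·
    (0,5)@(1, 11): e=[0,8,56] → #  [on edge]
    (2,5)@(5, 11): e=[32,32,0] → ·  [on edge]
    (0,6)@(1, 13): e=[-16,12,68] → ·
    (1,6)@(3, 13): e=[0,24,40] → #  [on edge]
    (2,6)@(5, 13): e=[16,36,12] → #
    (3,6)@(7, 13): e=[32,48,-16] → ·
    (2,7)@(5, 15): e=[0,40,24] → #  [on edge]
    (3,8)@(7, 17): e=[0,56,8] → #  [on edge]
    (4,9)@(9, 19): e=[0,72,-8] → ·  [on edge]
    (5,10)@(11, 21): e=[0,88,-24] → ·  [on edge]
  covered (10 px):
    · · · · · ·
    · · · · · ·
    · · · · · ·
    # # · · · ·
    # # · · · ·
    # # · · · ·
    · # # · · ·
    · · # · · ·
    · · · # · ·
    · · · · · ·
    · · · · · ·
T1:
  2·area = 42
  edge (10, 10)→(6, 20): d=(-4,10) right/bottom  bias=-1
  edge (6, 20)→(1, 22): d=(-5,2) right/bottom  bias=-1
  edge (1, 22)→(10, 10): d=(9,-12) top-left  bias=+0
    (3,7)@(7, 15): e=[10,23,9] → #
    (4,7)@(9, 15): e=[-10,19,33] → ·
    (2,8)@(5, 17): e=[22,17,3] → #
    (4,8)@(9, 17): e=[-18,9,51] → ·
    (2,9)@(5, 19): e=[14,7,21] → #
    (3,9)@(7, 19): e=[-6,3,45] → ·
    (1,10)@(3, 21): e=[26,1,15] → #
    (2,10)@(5, 21): e=[6,-3,39] → ·
  covered (5 px):
    · · · · · ·
    · · · · · ·
    · · · · · ·
    · · · · · ·
    · · · · · ·
    · · · · · ·
    · · · · · ·
    · · · # · ·
    · · # # · ·
    · · # · · ·
    · # · · · ·
T2:
  2·area = 6
  edge (6, 18)→(7, 15): d=(1,-3) top-left  bias=+0
  edge (7, 15)→(11, 9): d=(4,-6) top-left  bias=+0
  edge (11, 9)→(6, 18): d=(-5,9) right/bottom  bias=-1
    (5,1)@(11, 3): e=[0,-24,30] → ·  [on edge]
    (4,4)@(9, 9): e=[0,-12,18] → ·  [on edge]
    (5,4)@(11, 9): e=[6,0,0] → ·  [on edge]
    (3,7)@(7, 15): e=[0,0,6] → #  [on edge]
    (4,7)@(9, 15): e=[6,12,-12] → ·
    (3,8)@(7, 17): e=[2,8,-4] → ·
    (1,10)@(3, 21): e=[-6,0,12] → ·  [on edge]
    (2,10)@(5, 21): e=[0,12,-6] → ·  [on edge]
  covered (1 px):
    · · · · · ·
    · · · · · ·
    · · · · · ·
    · · · · · ·
    · · · · · ·
    · · · · · ·
    · · · · · ·
    · · · # · ·
    · · · · · ·
    · · · · · ·
    · · · · · ·
T3:
  2·area = 48  (B↔C swapped to make it positive)
  edge (6, 12)→(4, 22): d=(-2,10) right/bottom  bias=-1
  edge (4, 22)→(0, 18): d=(-4,-4) top-left  bias=+0
  edge (0, 18)→(6, 12): d=(6,-6) top-left  bias=+0
    (3,3)@(7, 7): e=[0,72,-24] → ·  [on edge]
    (5,3)@(11, 7): e=[-40,88,0] → ·  [on edge]
    (4,4)@(9, 9): e=[-24,72,0] → ·  [on edge]
    (3,5)@(7, 11): e=[-8,56,0] → ·  [on edge]
    (2,6)@(5, 13): e=[8,40,0] → #  [on edge]
    (3,6)@(7, 13): e=[-12,48,12] → ·
    (1,7)@(3, 15): e=[24,24,0] → #  [on edge]
    (3,7)@(7, 15): e=[-16,40,24] → ·
    (0,8)@(1, 17): e=[40,8,0] → #  [on edge]
    (2,8)@(5, 17): e=[0,24,24] → ·  [on edge]
    (0,9)@(1, 19): e=[36,0,12] → #  [on edge]
    (2,9)@(5, 19): e=[-4,16,36] → ·
    (1,10)@(3, 21): e=[12,0,36] → #  [on edge]
  covered (8 px):
    · · · · · ·
    · · · · · ·
    · · · · · ·
    · · · · · ·
    · · · · · ·
    · · · · · ·
    · · # · · ·
    · # # · · ·
    # # · · · ·
    # # · · · ·
    · # · · · ·
T4:
  2·area = 4
  edge (8, 4)→(6, 2): d=(-2,-2) top-left  bias=+0
  edge (6, 2)→(12, 6): d=(6,4) right/bottom  bias=-1
  edge (12, 6)→(8, 4): d=(-4,-2) top-left  bias=+0
    (2,0)@(5, 1): e=[0,-2,6] → ·  [on edge]
    (3,1)@(7, 3): e=[0,2,2] → #  [on edge]
    (4,1)@(9, 3): e=[4,-6,6] → ·
    (3,2)@(7, 5): e=[-4,14,-6] → ·
    (4,2)@(9, 5): e=[0,6,-2] → ·  [on edge]
    (5,3)@(11, 7): e=[0,10,-6] → ·  [on edge]
  covered (1 px):
    · · · · · ·
    · · · # · ·
    · · · · · ·
    · · · · · ·
    · · · · · ·
    · · · · · ·
    · · · · · ·
    · · · · · ·
    · · · · · ·
    · · · · · ·
    · · · · · ·

Result: 25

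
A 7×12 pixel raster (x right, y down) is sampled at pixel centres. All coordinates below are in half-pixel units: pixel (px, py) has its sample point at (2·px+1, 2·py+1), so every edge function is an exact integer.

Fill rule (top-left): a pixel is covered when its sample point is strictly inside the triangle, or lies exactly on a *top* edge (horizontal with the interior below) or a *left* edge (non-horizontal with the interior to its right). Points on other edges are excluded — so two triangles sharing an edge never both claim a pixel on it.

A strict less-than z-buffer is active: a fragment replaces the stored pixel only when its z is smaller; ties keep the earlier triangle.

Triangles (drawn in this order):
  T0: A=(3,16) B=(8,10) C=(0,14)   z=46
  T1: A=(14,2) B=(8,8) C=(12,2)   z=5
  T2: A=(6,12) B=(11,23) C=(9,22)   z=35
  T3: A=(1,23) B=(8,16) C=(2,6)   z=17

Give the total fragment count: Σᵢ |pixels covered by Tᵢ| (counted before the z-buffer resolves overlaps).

T0:
  2·area = 28  (B↔C swapped to make it positive)
  edge (3, 16)→(0, 14): d=(-3,-2) top-left  bias=+0
  edge (0, 14)→(8, 10): d=(8,-4) top-left  bias=+0
  edge (8, 10)→(3, 16): d=(-5,6) right/bottom  bias=-1
    (3,5)@(7, 11): e=[23,4,1] → X
    (4,5)@(9, 11): e=[27,12,-11] → .
    (1,6)@(3, 13): e=[9,4,15] → X
    (2,6)@(5, 13): e=[13,12,3] → X
    (3,6)@(7, 13): e=[17,20,-9] → .
    (1,7)@(3, 15): e=[3,20,5] → X
    (2,7)@(5, 15): e=[7,28,-7] → .
    (1,8)@(3, 17): e=[-3,36,-5] → .
  covered (4 px):
    . . . . . . .
    . . . . . . .
    . . . . . . .
    . . . . . . .
    . . . . . . .
    . . . X . . .
    . X X . . . .
    . X . . . . .
    . . . . . . .
    . . . . . . .
    . . . . . . .
    . . . . . . .
T1:
  2·area = 12
  edge (14, 2)→(8, 8): d=(-6,6) right/bottom  bias=-1
  edge (8, 8)→(12, 2): d=(4,-6) top-left  bias=+0
  edge (12, 2)→(14, 2): d=(2,0) top-left  bias=+0
    (6,1)@(13, 3): e=[0,10,2] → .  [on edge]
    (5,2)@(11, 5): e=[0,6,6] → .  [on edge]
    (4,3)@(9, 7): e=[0,2,10] → .  [on edge]
    (3,4)@(7, 9): e=[0,-2,14] → .  [on edge]
    (2,5)@(5, 11): e=[0,-6,18] → .  [on edge]
    (1,6)@(3, 13): e=[0,-10,22] → .  [on edge]
    (0,7)@(1, 15): e=[0,-14,26] → .  [on edge]
  covered (0 px):
    . . . . . . .
    . . . . . . .
    . . . . . . .
    . . . . . . .
    . . . . . . .
    . . . . . . .
    . . . . . . .
    . . . . . . .
    . . . . . . .
    . . . . . . .
    . . . . . . .
    . . . . . . .
T2:
  2·area = 17
  edge (6, 12)→(11, 23): d=(5,11) right/bottom  bias=-1
  edge (11, 23)→(9, 22): d=(-2,-1) top-left  bias=+0
  edge (9, 22)→(6, 12): d=(-3,-10) top-left  bias=+0
    (0,0)@(1, 1): e=[0,34,-17] → .  [on edge]
    (3,7)@(7, 15): e=[4,12,1] → X
    (4,7)@(9, 15): e=[-18,14,21] → .
    (3,8)@(7, 17): e=[14,8,-5] → .
    (1,9)@(3, 19): e=[68,0,-51] → .  [on edge]
    (4,9)@(9, 19): e=[2,6,9] → X
    (5,9)@(11, 19): e=[-20,8,29] → .
    (3,10)@(7, 21): e=[34,0,-17] → .  [on edge]
    (4,10)@(9, 21): e=[12,2,3] → X
    (5,10)@(11, 21): e=[-10,4,23] → .
    (4,11)@(9, 23): e=[22,-2,-3] → .
    (5,11)@(11, 23): e=[0,0,17] → .  [on edge]
  covered (3 px):
    . . . . . . .
    . . . . . . .
    . . . . . . .
    . . . . . . .
    . . . . . . .
    . . . . . . .
    . . . . . . .
    . . . X . . .
    . . . . . . .
    . . . . X . .
    . . . . X . .
    . . . . . . .
T3:
  2·area = 112  (B↔C swapped to make it positive)
  edge (1, 23)→(2, 6): d=(1,-17) top-left  bias=+0
  edge (2, 6)→(8, 16): d=(6,10) right/bottom  bias=-1
  edge (8, 16)→(1, 23): d=(-7,7) right/bottom  bias=-1
    (1,4)@(3, 9): e=[20,8,84] → X
    (2,4)@(5, 9): e=[54,-12,70] → .
    (1,5)@(3, 11): e=[22,20,70] → X
    (2,5)@(5, 11): e=[56,0,56] → .  [on edge]
    (6,5)@(13, 11): e=[192,-80,0] → .  [on edge]
    (1,6)@(3, 13): e=[24,32,56] → X
    (2,6)@(5, 13): e=[58,12,42] → X
    (3,6)@(7, 13): e=[92,-8,28] → .
    (5,6)@(11, 13): e=[160,-48,0] → .  [on edge]
    (1,7)@(3, 15): e=[26,44,42] → X
    (3,7)@(7, 15): e=[94,4,14] → X
    (4,7)@(9, 15): e=[128,-16,0] → .  [on edge]
    (3,8)@(7, 17): e=[96,16,0] → .  [on edge]
    (2,9)@(5, 19): e=[64,48,0] → .  [on edge]
    (1,10)@(3, 21): e=[32,80,0] → .  [on edge]
    (5,10)@(11, 21): e=[168,0,-56] → .  [on edge]
    (0,11)@(1, 23): e=[0,112,0] → .  [on edge]
  covered (10 px):
    . . . . . . .
    . . . . . . .
    . . . . . . .
    . . . . . . .
    . X . . . . .
    . X . . . . .
    . X X . . . .
    . X X X . . .
    . X X . . . .
    . X . . . . .
    . . . . . . .
    . . . . . . .

Result: 17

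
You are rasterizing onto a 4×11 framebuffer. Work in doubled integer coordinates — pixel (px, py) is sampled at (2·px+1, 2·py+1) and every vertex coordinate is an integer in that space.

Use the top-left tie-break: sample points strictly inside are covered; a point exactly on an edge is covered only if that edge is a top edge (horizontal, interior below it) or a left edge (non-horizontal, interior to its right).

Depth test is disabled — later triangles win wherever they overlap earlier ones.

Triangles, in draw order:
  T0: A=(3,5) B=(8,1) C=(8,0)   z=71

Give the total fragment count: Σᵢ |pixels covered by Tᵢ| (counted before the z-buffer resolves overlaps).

T0:
  2·area = 5  (B↔C swapped to make it positive)
  edge (3, 5)→(8, 0): d=(5,-5) top-left  bias=+0
  edge (8, 0)→(8, 1): d=(0,1) right/bottom  bias=-1
  edge (8, 1)→(3, 5): d=(-5,4) right/bottom  bias=-1
    (3,0)@(7, 1): e=[0,1,4] → X  [on edge]
    (2,1)@(5, 3): e=[0,3,2] → X  [on edge]
    (3,1)@(7, 3): e=[10,1,-6] → .
    (1,2)@(3, 5): e=[0,5,0] → .  [on edge]
    (2,2)@(5, 5): e=[10,3,-8] → .
    (0,3)@(1, 7): e=[0,7,-2] → .  [on edge]
  covered (2 px):
    . . . X
    . . X .
    . . . .
    . . . .
    . . . .
    . . . .
    . . . .
    . . . .
    . . . .
    . . . .
    . . . .

Final: 2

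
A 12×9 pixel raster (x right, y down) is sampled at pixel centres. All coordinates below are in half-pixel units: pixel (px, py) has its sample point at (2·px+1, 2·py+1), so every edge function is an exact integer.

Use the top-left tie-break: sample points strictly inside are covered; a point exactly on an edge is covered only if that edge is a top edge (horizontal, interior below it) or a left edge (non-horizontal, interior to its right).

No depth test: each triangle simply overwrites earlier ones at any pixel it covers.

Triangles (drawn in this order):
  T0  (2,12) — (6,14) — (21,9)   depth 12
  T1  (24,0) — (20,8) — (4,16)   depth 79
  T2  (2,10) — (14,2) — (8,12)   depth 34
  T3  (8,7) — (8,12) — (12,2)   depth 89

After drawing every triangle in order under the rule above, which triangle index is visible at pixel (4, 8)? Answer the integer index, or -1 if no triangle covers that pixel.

T0:
  2·area = 50  (B↔C swapped to make it positive)
  edge (2, 12)→(21, 9): d=(19,-3) top-left  bias=+0
  edge (21, 9)→(6, 14): d=(-15,5) right/bottom  bias=-1
  edge (6, 14)→(2, 12): d=(-4,-2) top-left  bias=+0
    (10,4)@(21, 9): e=[0,0,50] → ·  [on edge]
    (4,5)@(9, 11): e=[2,30,18] → #
    (5,5)@(11, 11): e=[8,20,22] → #
    (6,5)@(13, 11): e=[14,10,26] → #
    (7,5)@(15, 11): e=[20,0,30] → ·  [on edge]
    (2,6)@(5, 13): e=[28,20,2] → #
    (3,6)@(7, 13): e=[34,10,6] → #
    (4,6)@(9, 13): e=[40,0,10] → ·  [on edge]
    (5,6)@(11, 13): e=[46,-10,14] → ·
    (6,6)@(13, 13): e=[52,-20,18] → ·
    (1,7)@(3, 15): e=[60,0,-10] → ·  [on edge]
    (2,7)@(5, 15): e=[66,-10,-6] → ·
  covered (5 px):
    · · · · · · · · · · · ·
    · · · · · · · · · · · ·
    · · · · · · · · · · · ·
    · · · · · · · · · · · ·
    · · · · · · · · · · · ·
    · · · · # # # · · · · ·
    · · # # · · · · · · · ·
    · · · · · · · · · · · ·
    · · · · · · · · · · · ·
T1:
  2·area = 96
  edge (24, 0)→(20, 8): d=(-4,8) right/bottom  bias=-1
  edge (20, 8)→(4, 16): d=(-16,8) right/bottom  bias=-1
  edge (4, 16)→(24, 0): d=(20,-16) top-left  bias=+0
    (11,0)@(23, 1): e=[4,88,4] → #
    (10,1)@(21, 3): e=[12,72,12] → #
    (11,1)@(23, 3): e=[-4,56,44] → ·
    (9,2)@(19, 5): e=[20,56,20] → #
    (11,2)@(23, 5): e=[-12,24,84] → ·
    (8,3)@(17, 7): e=[28,40,28] → #
    (10,3)@(21, 7): e=[-4,8,92] → ·
    (6,4)@(13, 9): e=[52,40,4] → #
    (7,4)@(15, 9): e=[36,24,36] → #
    (9,4)@(19, 9): e=[4,-8,100] → ·
    (5,5)@(11, 11): e=[60,24,12] → #
    (7,5)@(15, 11): e=[28,-8,76] → ·
  covered (12 px):
    · · · · · · · · · · · #
    · · · · · · · · · · # ·
    · · · · · · · · · # # ·
    · · · · · · · · # # · ·
    · · · · · · # # # · · ·
    · · · · · # # · · · · ·
    · · · · # · · · · · · ·
    · · · · · · · · · · · ·
    · · · · · · · · · · · ·
T2:
  2·area = 72
  edge (2, 10)→(14, 2): d=(12,-8) top-left  bias=+0
  edge (14, 2)→(8, 12): d=(-6,10) right/bottom  bias=-1
  edge (8, 12)→(2, 10): d=(-6,-2) top-left  bias=+0
    (6,1)@(13, 3): e=[4,4,64] → #
    (7,1)@(15, 3): e=[20,-16,68] → ·
    (5,2)@(11, 5): e=[12,12,48] → #
    (6,2)@(13, 5): e=[28,-8,52] → ·
    (3,3)@(7, 7): e=[4,40,28] → #
    (4,3)@(9, 7): e=[20,20,32] → #
    (5,3)@(11, 7): e=[36,0,36] → ·  [on edge]
    (2,4)@(5, 9): e=[12,48,12] → #
    (5,4)@(11, 9): e=[60,-12,24] → ·
    (2,5)@(5, 11): e=[36,36,0] → #  [on edge]
    (4,5)@(9, 11): e=[68,-4,8] → ·
    (2,6)@(5, 13): e=[60,24,-12] → ·
    (5,6)@(11, 13): e=[108,-36,0] → ·  [on edge]
    (8,7)@(17, 15): e=[180,-108,0] → ·  [on edge]
    (2,8)@(5, 17): e=[108,0,-36] → ·  [on edge]
    (11,8)@(23, 17): e=[252,-180,0] → ·  [on edge]
  covered (9 px):
    · · · · · · · · · · · ·
    · · · · · · # · · · · ·
    · · · · · # · · · · · ·
    · · · # # · · · · · · ·
    · · # # # · · · · · · ·
    · · # # · · · · · · · ·
    · · · · · · · · · · · ·
    · · · · · · · · · · · ·
    · · · · · · · · · · · ·
T3:
  2·area = 20  (B↔C swapped to make it positive)
  edge (8, 7)→(12, 2): d=(4,-5) top-left  bias=+0
  edge (12, 2)→(8, 12): d=(-4,10) right/bottom  bias=-1
  edge (8, 12)→(8, 7): d=(0,-5) top-left  bias=+0
    (4,3)@(9, 7): e=[5,10,5] → #
    (5,3)@(11, 7): e=[15,-10,15] → ·
    (4,4)@(9, 9): e=[13,2,5] → #
    (5,4)@(11, 9): e=[23,-18,15] → ·
    (4,5)@(9, 11): e=[21,-6,5] → ·
  covered (2 px):
    · · · · · · · · · · · ·
    · · · · · · · · · · · ·
    · · · · · · · · · · · ·
    · · · · # · · · · · · ·
    · · · · # · · · · · · ·
    · · · · · · · · · · · ·
    · · · · · · · · · · · ·
    · · · · · · · · · · · ·
    · · · · · · · · · · · ·

Z-buffer (winner per pixel, '.' = empty):
  . . . . . . . . . . . 1
  . . . . . . 2 . . . 1 .
  . . . . . 2 . . . 1 1 .
  . . . 2 3 . . . 1 1 . .
  . . 2 2 3 . 1 1 1 . . .
  . . 2 2 0 1 1 . . . . .
  . . 0 0 1 . . . . . . .
  . . . . . . . . . . . .
  . . . . . . . . . . . .

Final: -1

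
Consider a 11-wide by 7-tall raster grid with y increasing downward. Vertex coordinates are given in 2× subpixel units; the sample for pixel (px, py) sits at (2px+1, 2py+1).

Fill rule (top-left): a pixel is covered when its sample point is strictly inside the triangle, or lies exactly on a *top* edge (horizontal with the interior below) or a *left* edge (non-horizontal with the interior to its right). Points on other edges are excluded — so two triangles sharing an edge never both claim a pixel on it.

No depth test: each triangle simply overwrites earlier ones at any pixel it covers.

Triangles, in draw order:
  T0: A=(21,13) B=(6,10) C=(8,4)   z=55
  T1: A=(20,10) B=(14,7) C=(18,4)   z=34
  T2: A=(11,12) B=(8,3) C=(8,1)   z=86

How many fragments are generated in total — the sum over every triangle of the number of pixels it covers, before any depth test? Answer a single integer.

T0:
  2·area = 96
  edge (21, 13)→(6, 10): d=(-15,-3) top-left  bias=+0
  edge (6, 10)→(8, 4): d=(2,-6) top-left  bias=+0
  edge (8, 4)→(21, 13): d=(13,9) right/bottom  bias=-1
    (4,0)@(9, 1): e=[144,0,-48] → ·  [on edge]
    (4,2)@(9, 5): e=[84,8,4] → #
    (5,2)@(11, 5): e=[90,20,-14] → ·
    (3,3)@(7, 7): e=[48,0,48] → #  [on edge]
    (5,3)@(11, 7): e=[60,24,12] → #
    (6,3)@(13, 7): e=[66,36,-6] → ·
    (0,4)@(1, 9): e=[0,-32,128] → ·  [on edge]
    (3,4)@(7, 9): e=[18,4,74] → #
    (6,4)@(13, 9): e=[36,40,20] → #
    (7,4)@(15, 9): e=[42,52,2] → #
    (8,4)@(17, 9): e=[48,64,-16] → ·
    (3,5)@(7, 11): e=[-12,8,100] → ·
    (5,5)@(11, 11): e=[0,32,64] → #  [on edge]
    (2,6)@(5, 13): e=[-48,0,144] → ·  [on edge]
    (10,6)@(21, 13): e=[0,96,0] → ·  [on edge]
  covered (13 px):
    · · · · · · · · · · ·
    · · · · · · · · · · ·
    · · · · # · · · · · ·
    · · · # # # · · · · ·
    · · · # # # # # · · ·
    · · · · · # # # # · ·
    · · · · · · · · · · ·
T1:
  2·area = 30
  edge (20, 10)→(14, 7): d=(-6,-3) top-left  bias=+0
  edge (14, 7)→(18, 4): d=(4,-3) top-left  bias=+0
  edge (18, 4)→(20, 10): d=(2,6) right/bottom  bias=-1
    (8,0)@(17, 1): e=[45,-15,0] → ·  [on edge]
    (8,2)@(17, 5): e=[21,1,8] → #
    (9,2)@(19, 5): e=[27,7,-4] → ·
    (7,3)@(15, 7): e=[3,3,24] → #
    (9,3)@(19, 7): e=[15,15,0] → ·  [on edge]
    (7,4)@(15, 9): e=[-9,11,28] → ·
    (8,4)@(17, 9): e=[-3,17,16] → ·
    (9,4)@(19, 9): e=[3,23,4] → #
    (10,4)@(21, 9): e=[9,29,-8] → ·
    (9,5)@(19, 11): e=[-9,31,8] → ·
    (10,6)@(21, 13): e=[-15,45,0] → ·  [on edge]
  covered (4 px):
    · · · · · · · · · · ·
    · · · · · · · · · · ·
    · · · · · · · · # · ·
    · · · · · · · # # · ·
    · · · · · · · · · # ·
    · · · · · · · · · · ·
    · · · · · · · · · · ·
T2:
  2·area = 6
  edge (11, 12)→(8, 3): d=(-3,-9) top-left  bias=+0
  edge (8, 3)→(8, 1): d=(0,-2) top-left  bias=+0
  edge (8, 1)→(11, 12): d=(3,11) right/bottom  bias=-1
    (4,2)@(9, 5): e=[3,2,1] → #
    (5,2)@(11, 5): e=[21,6,-21] → ·
    (4,3)@(9, 7): e=[-3,2,7] → ·
  covered (1 px):
    · · · · · · · · · · ·
    · · · · · · · · · · ·
    · · · · # · · · · · ·
    · · · · · · · · · · ·
    · · · · · · · · · · ·
    · · · · · · · · · · ·
    · · · · · · · · · · ·

Final: 18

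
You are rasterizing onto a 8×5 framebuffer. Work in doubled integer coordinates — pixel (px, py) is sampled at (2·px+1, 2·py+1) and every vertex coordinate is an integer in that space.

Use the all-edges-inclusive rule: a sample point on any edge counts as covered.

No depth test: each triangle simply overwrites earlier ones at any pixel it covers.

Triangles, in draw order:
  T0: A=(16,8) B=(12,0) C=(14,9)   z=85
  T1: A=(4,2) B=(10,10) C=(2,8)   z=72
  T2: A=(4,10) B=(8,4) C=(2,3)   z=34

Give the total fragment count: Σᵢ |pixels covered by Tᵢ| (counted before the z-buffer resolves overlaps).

T0:
  2·area = 20  (B↔C swapped to make it positive)
  edge (16, 8)→(14, 9): d=(-2,1) inclusive
  edge (14, 9)→(12, 0): d=(-2,-9) inclusive
  edge (12, 0)→(16, 8): d=(4,8) inclusive
    (6,1)@(13, 3): e=[13,3,4] → X
    (7,1)@(15, 3): e=[11,21,-12] → .
    (6,2)@(13, 5): e=[9,-1,12] → .
    (7,3)@(15, 7): e=[3,13,4] → X
    (7,4)@(15, 9): e=[-1,9,12] → .
  covered (2 px):
    . . . . . . . .
    . . . . . . X .
    . . . . . . . .
    . . . . . . . X
    . . . . . . . .
T1:
  2·area = 52
  edge (4, 2)→(10, 10): d=(6,8) inclusive
  edge (10, 10)→(2, 8): d=(-8,-2) inclusive
  edge (2, 8)→(4, 2): d=(2,-6) inclusive
    (1,2)@(3, 5): e=[26,26,0] → X  [on edge]
    (2,2)@(5, 5): e=[10,30,12] → X
    (3,2)@(7, 5): e=[-6,34,24] → .
    (1,3)@(3, 7): e=[38,10,4] → X
    (3,3)@(7, 7): e=[6,18,28] → X
    (4,3)@(9, 7): e=[-10,22,40] → .
    (1,4)@(3, 9): e=[50,-6,8] → .
    (2,4)@(5, 9): e=[34,-2,20] → .
    (3,4)@(7, 9): e=[18,2,32] → X
    (4,4)@(9, 9): e=[2,6,44] → X
    (5,4)@(11, 9): e=[-14,10,56] → .
  covered (7 px):
    . . . . . . . .
    . . . . . . . .
    . X X . . . . .
    . X X X . . . .
    . . . X X . . .
T2:
  2·area = 40  (B↔C swapped to make it positive)
  edge (4, 10)→(2, 3): d=(-2,-7) inclusive
  edge (2, 3)→(8, 4): d=(6,1) inclusive
  edge (8, 4)→(4, 10): d=(-4,6) inclusive
    (1,2)@(3, 5): e=[3,11,26] → X
    (2,2)@(5, 5): e=[17,9,14] → X
    (3,2)@(7, 5): e=[31,7,2] → X
    (4,2)@(9, 5): e=[45,5,-10] → .
    (1,3)@(3, 7): e=[-1,23,18] → .
    (2,3)@(5, 7): e=[13,21,6] → X
    (3,3)@(7, 7): e=[27,19,-6] → .
    (2,4)@(5, 9): e=[9,33,-2] → .
  covered (4 px):
    . . . . . . . .
    . . . . . . . .
    . X X X . . . .
    . . X . . . . .
    . . . . . . . .

Final: 13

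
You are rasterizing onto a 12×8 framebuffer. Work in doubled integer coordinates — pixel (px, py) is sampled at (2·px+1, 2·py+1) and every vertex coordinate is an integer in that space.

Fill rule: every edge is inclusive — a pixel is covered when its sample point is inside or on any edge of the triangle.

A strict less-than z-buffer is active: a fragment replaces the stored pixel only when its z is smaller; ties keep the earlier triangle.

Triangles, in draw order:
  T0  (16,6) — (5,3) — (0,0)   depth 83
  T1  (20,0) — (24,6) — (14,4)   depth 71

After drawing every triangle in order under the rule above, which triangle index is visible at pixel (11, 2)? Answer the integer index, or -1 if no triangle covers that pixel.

T0:
  2·area = 18
  edge (16, 6)→(5, 3): d=(-11,-3) inclusive
  edge (5, 3)→(0, 0): d=(-5,-3) inclusive
  edge (0, 0)→(16, 6): d=(16,6) inclusive
    (2,1)@(5, 3): e=[0,0,18] → █  [on edge]
    (3,1)@(7, 3): e=[6,6,6] → █
    (4,1)@(9, 3): e=[12,12,-6] → ·
    (2,2)@(5, 5): e=[-22,-10,50] → ·
    (3,2)@(7, 5): e=[-16,-4,38] → ·
    (6,2)@(13, 5): e=[2,14,2] → █
    (7,2)@(15, 5): e=[8,20,-10] → ·
    (6,3)@(13, 7): e=[-20,4,34] → ·
    (7,4)@(15, 9): e=[-36,0,54] → ·  [on edge]
  covered (3 px):
    · · · · · · · · · · · ·
    · · █ █ · · · · · · · ·
    · · · · · · █ · · · · ·
    · · · · · · · · · · · ·
    · · · · · · · · · · · ·
    · · · · · · · · · · · ·
    · · · · · · · · · · · ·
    · · · · · · · · · · · ·
T1:
  2·area = 52
  edge (20, 0)→(24, 6): d=(4,6) inclusive
  edge (24, 6)→(14, 4): d=(-10,-2) inclusive
  edge (14, 4)→(20, 0): d=(6,-4) inclusive
    (9,0)@(19, 1): e=[10,40,2] → █
    (10,0)@(21, 1): e=[-2,44,10] → ·
    (4,1)@(9, 3): e=[78,0,-26] → ·  [on edge]
    (8,1)@(17, 3): e=[30,16,6] → █
    (10,1)@(21, 3): e=[6,24,22] → █
    (11,1)@(23, 3): e=[-6,28,30] → ·
    (8,2)@(17, 5): e=[38,-4,18] → ·
    (9,2)@(19, 5): e=[26,0,26] → █  [on edge]
    (11,2)@(23, 5): e=[2,8,42] → █
    (9,3)@(19, 7): e=[34,-20,38] → ·
    (10,3)@(21, 7): e=[22,-16,46] → ·
    (11,3)@(23, 7): e=[10,-12,54] → ·
  covered (7 px):
    · · · · · · · · · █ · ·
    · · · · · · · · █ █ █ ·
    · · · · · · · · · █ █ █
    · · · · · · · · · · · ·
    · · · · · · · · · · · ·
    · · · · · · · · · · · ·
    · · · · · · · · · · · ·
    · · · · · · · · · · · ·

Z-buffer (winner per pixel, '.' = empty):
  . . . . . . . . . 1 . .
  . . 0 0 . . . . 1 1 1 .
  . . . . . . 0 . . 1 1 1
  . . . . . . . . . . . .
  . . . . . . . . . . . .
  . . . . . . . . . . . .
  . . . . . . . . . . . .
  . . . . . . . . . . . .

Final: 1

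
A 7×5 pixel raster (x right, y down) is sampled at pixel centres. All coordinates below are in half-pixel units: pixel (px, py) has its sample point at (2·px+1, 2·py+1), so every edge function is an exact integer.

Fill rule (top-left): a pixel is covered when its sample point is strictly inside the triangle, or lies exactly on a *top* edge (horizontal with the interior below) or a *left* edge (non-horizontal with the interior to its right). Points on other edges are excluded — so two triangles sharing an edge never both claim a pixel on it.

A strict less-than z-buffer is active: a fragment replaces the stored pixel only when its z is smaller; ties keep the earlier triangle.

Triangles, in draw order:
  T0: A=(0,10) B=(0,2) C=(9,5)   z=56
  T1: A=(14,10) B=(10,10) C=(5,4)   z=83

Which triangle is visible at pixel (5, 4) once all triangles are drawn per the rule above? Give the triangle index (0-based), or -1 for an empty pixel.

T0:
  2·area = 72
  edge (0, 10)→(0, 2): d=(0,-8) top-left  bias=+0
  edge (0, 2)→(9, 5): d=(9,3) right/bottom  bias=-1
  edge (9, 5)→(0, 10): d=(-9,5) right/bottom  bias=-1
    (0,1)@(1, 3): e=[8,6,58] → X
    (1,1)@(3, 3): e=[24,0,48] → .  [on edge]
    (0,2)@(1, 5): e=[8,24,40] → X
    (1,2)@(3, 5): e=[24,18,30] → X
    (2,2)@(5, 5): e=[40,12,20] → X
    (3,2)@(7, 5): e=[56,6,10] → X
    (4,2)@(9, 5): e=[72,0,0] → .  [on edge]
    (0,3)@(1, 7): e=[8,42,22] → X
    (3,3)@(7, 7): e=[56,24,-8] → .
    (0,4)@(1, 9): e=[8,60,4] → X
    (1,4)@(3, 9): e=[24,54,-6] → .
    (2,4)@(5, 9): e=[40,48,-16] → .
  covered (9 px):
    . . . . . . .
    X . . . . . .
    X X X X . . .
    X X X . . . .
    X . . . . . .
T1:
  2·area = 24
  edge (14, 10)→(10, 10): d=(-4,0) right/bottom  bias=-1
  edge (10, 10)→(5, 4): d=(-5,-6) top-left  bias=+0
  edge (5, 4)→(14, 10): d=(9,6) right/bottom  bias=-1
    (4,3)@(9, 7): e=[12,9,3] → X
    (5,3)@(11, 7): e=[12,21,-9] → .
    (4,4)@(9, 9): e=[4,-1,21] → .
    (5,4)@(11, 9): e=[4,11,9] → X
    (6,4)@(13, 9): e=[4,23,-3] → .
  covered (2 px):
    . . . . . . .
    . . . . . . .
    . . . . . . .
    . . . . X . .
    . . . . . X .

Z-buffer (winner per pixel, '.' = empty):
  . . . . . . .
  0 . . . . . .
  0 0 0 0 . . .
  0 0 0 . 1 . .
  0 . . . . 1 .

Final: 1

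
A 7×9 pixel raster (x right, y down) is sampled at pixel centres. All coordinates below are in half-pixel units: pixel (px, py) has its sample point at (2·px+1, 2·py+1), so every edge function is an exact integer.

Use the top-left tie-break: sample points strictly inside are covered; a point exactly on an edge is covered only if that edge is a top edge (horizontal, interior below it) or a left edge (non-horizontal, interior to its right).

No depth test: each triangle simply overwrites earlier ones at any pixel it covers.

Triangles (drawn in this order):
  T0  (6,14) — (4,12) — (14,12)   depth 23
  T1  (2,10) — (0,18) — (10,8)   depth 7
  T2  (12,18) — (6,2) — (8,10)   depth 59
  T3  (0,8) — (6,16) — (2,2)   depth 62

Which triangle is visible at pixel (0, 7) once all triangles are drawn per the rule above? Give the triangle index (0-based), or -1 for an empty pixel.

T0:
  2·area = 20
  edge (6, 14)→(4, 12): d=(-2,-2) top-left  bias=+0
  edge (4, 12)→(14, 12): d=(10,0) top-left  bias=+0
  edge (14, 12)→(6, 14): d=(-8,2) right/bottom  bias=-1
    (0,4)@(1, 9): e=[0,-30,50] → .  [on edge]
    (1,5)@(3, 11): e=[0,-10,30] → .  [on edge]
    (2,6)@(5, 13): e=[0,10,10] → X  [on edge]
    (3,6)@(7, 13): e=[4,10,6] → X
    (4,6)@(9, 13): e=[8,10,2] → X
    (5,6)@(11, 13): e=[12,10,-2] → .
    (2,7)@(5, 15): e=[-4,30,-6] → .
    (3,7)@(7, 15): e=[0,30,-10] → .  [on edge]
    (4,7)@(9, 15): e=[4,30,-14] → .
    (4,8)@(9, 17): e=[0,50,-30] → .  [on edge]
  covered (3 px):
    . . . . . . .
    . . . . . . .
    . . . . . . .
    . . . . . . .
    . . . . . . .
    . . . . . . .
    . . X X X . .
    . . . . . . .
    . . . . . . .
T1:
  2·area = 60  (B↔C swapped to make it positive)
  edge (2, 10)→(10, 8): d=(8,-2) top-left  bias=+0
  edge (10, 8)→(0, 18): d=(-10,10) right/bottom  bias=-1
  edge (0, 18)→(2, 10): d=(2,-8) top-left  bias=+0
    (6,2)@(13, 5): e=[-18,0,78] → .  [on edge]
    (5,3)@(11, 7): e=[-6,0,66] → .  [on edge]
    (3,4)@(7, 9): e=[2,20,38] → X
    (4,4)@(9, 9): e=[6,0,54] → .  [on edge]
    (1,5)@(3, 11): e=[10,40,10] → X
    (2,5)@(5, 11): e=[14,20,26] → X
    (3,5)@(7, 11): e=[18,0,42] → .  [on edge]
    (1,6)@(3, 13): e=[26,20,14] → X
    (2,6)@(5, 13): e=[30,0,30] → .  [on edge]
    (0,7)@(1, 15): e=[38,20,2] → X
    (1,7)@(3, 15): e=[42,0,18] → .  [on edge]
    (0,8)@(1, 17): e=[54,0,6] → .  [on edge]
  covered (5 px):
    . . . . . . .
    . . . . . . .
    . . . . . . .
    . . . . . . .
    . . . X . . .
    . X X . . . .
    . X . . . . .
    X . . . . . .
    . . . . . . .
T2:
  2·area = 16  (B↔C swapped to make it positive)
  edge (12, 18)→(8, 10): d=(-4,-8) top-left  bias=+0
  edge (8, 10)→(6, 2): d=(-2,-8) top-left  bias=+0
  edge (6, 2)→(12, 18): d=(6,16) right/bottom  bias=-1
    (3,2)@(7, 5): e=[12,2,2] → X
    (4,2)@(9, 5): e=[28,18,-30] → .
    (3,3)@(7, 7): e=[4,-2,14] → .
    (4,5)@(9, 11): e=[4,6,6] → X
    (5,5)@(11, 11): e=[20,22,-26] → .
    (4,6)@(9, 13): e=[-4,2,18] → .
  covered (2 px):
    . . . . . . .
    . . . . . . .
    . . . X . . .
    . . . . . . .
    . . . . . . .
    . . . . X . .
    . . . . . . .
    . . . . . . .
    . . . . . . .
T3:
  2·area = 52  (B↔C swapped to make it positive)
  edge (0, 8)→(2, 2): d=(2,-6) top-left  bias=+0
  edge (2, 2)→(6, 16): d=(4,14) right/bottom  bias=-1
  edge (6, 16)→(0, 8): d=(-6,-8) top-left  bias=+0
    (0,2)@(1, 5): e=[0,26,26] → X  [on edge]
    (1,2)@(3, 5): e=[12,-2,42] → .
    (0,3)@(1, 7): e=[4,34,14] → X
    (1,3)@(3, 7): e=[16,6,30] → X
    (2,3)@(5, 7): e=[28,-22,46] → .
    (0,4)@(1, 9): e=[8,42,2] → X
    (2,4)@(5, 9): e=[32,-14,34] → .
    (0,5)@(1, 11): e=[12,50,-10] → .
    (1,5)@(3, 11): e=[24,22,6] → X
    (2,5)@(5, 11): e=[36,-6,22] → .
    (1,6)@(3, 13): e=[28,30,-6] → .
    (2,6)@(5, 13): e=[40,2,10] → X
  covered (7 px):
    . . . . . . .
    . . . . . . .
    X . . . . . .
    X X . . . . .
    X X . . . . .
    . X . . . . .
    . . X . . . .
    . . . . . . .
    . . . . . . .

Z-buffer (winner per pixel, '.' = empty):
  . . . . . . .
  . . . . . . .
  3 . . 2 . . .
  3 3 . . . . .
  3 3 . 1 . . .
  . 3 1 . 2 . .
  . 1 3 0 0 . .
  1 . . . . . .
  . . . . . . .

Answer: 1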